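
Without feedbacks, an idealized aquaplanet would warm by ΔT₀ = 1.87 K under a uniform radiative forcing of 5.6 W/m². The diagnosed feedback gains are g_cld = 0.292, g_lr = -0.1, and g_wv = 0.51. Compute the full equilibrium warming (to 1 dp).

Total gain g = 0.292 − 0.1 + 0.51 = 0.702.
Amplification A = 1/(1 − 0.702) = 3.356.
ΔT = 1.87 × 3.356 = 6.3 K.

6.3 K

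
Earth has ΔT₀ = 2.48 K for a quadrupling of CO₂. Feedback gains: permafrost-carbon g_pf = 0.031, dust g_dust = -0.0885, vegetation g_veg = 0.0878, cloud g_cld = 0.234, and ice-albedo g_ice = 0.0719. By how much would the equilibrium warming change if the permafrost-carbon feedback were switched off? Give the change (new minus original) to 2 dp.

Original: g = 0.3362, ΔT = 2.48/(1−0.3362) = 3.7361 K.
Without permafrost-carbon: g' = 0.3052, ΔT' = 2.48/(1−0.3052) = 3.5694 K.
Change = 3.5694 − 3.7361 = -0.17 K.

-0.17 K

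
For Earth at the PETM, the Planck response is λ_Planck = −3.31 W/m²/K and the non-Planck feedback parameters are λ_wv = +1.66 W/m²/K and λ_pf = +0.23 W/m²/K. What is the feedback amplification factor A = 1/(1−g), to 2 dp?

Convert to gains: g_wv = 1.66/3.31 = 0.5015; g_pf = 0.23/3.31 = 0.06949.
Total gain g = 0.57099.
A = 1/(1 − 0.57099) = 2.33.

2.33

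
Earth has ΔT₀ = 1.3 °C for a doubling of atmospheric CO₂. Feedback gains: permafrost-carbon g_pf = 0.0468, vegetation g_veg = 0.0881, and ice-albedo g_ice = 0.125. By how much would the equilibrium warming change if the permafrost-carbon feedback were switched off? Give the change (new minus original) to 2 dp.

Original: g = 0.2599, ΔT = 1.3/(1−0.2599) = 1.7565 °C.
Without permafrost-carbon: g' = 0.2131, ΔT' = 1.3/(1−0.2131) = 1.6521 °C.
Change = 1.6521 − 1.7565 = -0.10 °C.

-0.10 °C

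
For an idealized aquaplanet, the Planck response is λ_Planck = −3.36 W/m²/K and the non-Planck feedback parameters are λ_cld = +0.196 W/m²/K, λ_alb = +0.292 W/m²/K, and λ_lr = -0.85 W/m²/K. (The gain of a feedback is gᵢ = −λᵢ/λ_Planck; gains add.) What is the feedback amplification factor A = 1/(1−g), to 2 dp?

Convert to gains: g_cld = 0.196/3.36 = 0.05833; g_alb = 0.292/3.36 = 0.0869; g_lr = -0.85/3.36 = -0.253.
Total gain g = -0.10777.
A = 1/(1 + 0.10777) = 0.90.

0.90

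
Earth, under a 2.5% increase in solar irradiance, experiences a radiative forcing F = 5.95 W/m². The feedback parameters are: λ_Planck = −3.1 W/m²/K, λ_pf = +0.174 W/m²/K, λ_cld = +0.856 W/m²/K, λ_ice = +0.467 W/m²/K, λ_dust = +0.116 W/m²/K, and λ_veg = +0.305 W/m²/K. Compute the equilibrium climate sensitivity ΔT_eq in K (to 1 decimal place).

5.0 K

Net feedback parameter λ = (−3.1) + (+0.174) + (+0.856) + (+0.467) + (+0.116) + (+0.305) = -1.182 W/m²/K.
ΔT = −F/λ = −5.95/(-1.182) = 5.0 K.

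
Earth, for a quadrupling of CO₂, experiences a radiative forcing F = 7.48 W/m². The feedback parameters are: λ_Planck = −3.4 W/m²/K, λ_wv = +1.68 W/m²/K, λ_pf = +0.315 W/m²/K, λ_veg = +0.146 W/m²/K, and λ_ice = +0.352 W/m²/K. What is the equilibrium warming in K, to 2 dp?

8.25 K

Net feedback parameter λ = (−3.4) + (+1.68) + (+0.315) + (+0.146) + (+0.352) = -0.907 W/m²/K.
ΔT = −F/λ = −7.48/(-0.907) = 8.25 K.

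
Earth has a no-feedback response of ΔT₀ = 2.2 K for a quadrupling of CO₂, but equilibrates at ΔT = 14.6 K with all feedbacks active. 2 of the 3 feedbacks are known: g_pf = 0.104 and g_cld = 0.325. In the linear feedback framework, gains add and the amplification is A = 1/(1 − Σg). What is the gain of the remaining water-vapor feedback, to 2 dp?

Amplification A = ΔT/ΔT₀ = 14.6/2.2 = 6.636.
Total gain g = 1 − 1/A = 1 − 1/6.636 = 0.8493.
Known gains sum to 0.104 + 0.325 = 0.429.
g_wv = 0.8493 − 0.429 = 0.42.

0.42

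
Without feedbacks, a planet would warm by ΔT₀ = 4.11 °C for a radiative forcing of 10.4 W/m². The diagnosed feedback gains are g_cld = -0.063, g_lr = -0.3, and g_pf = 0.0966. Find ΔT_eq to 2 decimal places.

Total gain g = -0.063 − 0.3 + 0.0966 = -0.2664.
Amplification A = 1/(1 + 0.2664) = 0.7896.
ΔT = 4.11 × 0.7896 = 3.25 °C.

3.25 °C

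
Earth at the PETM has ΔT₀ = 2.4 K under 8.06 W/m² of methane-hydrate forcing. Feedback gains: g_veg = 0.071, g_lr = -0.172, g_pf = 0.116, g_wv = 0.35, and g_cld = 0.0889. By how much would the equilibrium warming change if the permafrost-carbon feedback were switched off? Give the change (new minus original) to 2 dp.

-0.77 K

Original: g = 0.4539, ΔT = 2.4/(1−0.4539) = 4.3948 K.
Without permafrost-carbon: g' = 0.3379, ΔT' = 2.4/(1−0.3379) = 3.6248 K.
Change = 3.6248 − 4.3948 = -0.77 K.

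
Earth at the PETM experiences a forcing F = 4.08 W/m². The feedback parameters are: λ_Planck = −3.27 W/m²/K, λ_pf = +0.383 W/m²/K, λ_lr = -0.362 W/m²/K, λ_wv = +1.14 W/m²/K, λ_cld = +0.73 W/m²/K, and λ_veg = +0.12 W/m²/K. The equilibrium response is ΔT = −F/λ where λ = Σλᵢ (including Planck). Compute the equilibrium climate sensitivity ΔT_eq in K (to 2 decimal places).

Net feedback parameter λ = (−3.27) + (+0.383) + (-0.362) + (+1.14) + (+0.73) + (+0.12) = -1.259 W/m²/K.
ΔT = −F/λ = −4.08/(-1.259) = 3.24 K.

3.24 K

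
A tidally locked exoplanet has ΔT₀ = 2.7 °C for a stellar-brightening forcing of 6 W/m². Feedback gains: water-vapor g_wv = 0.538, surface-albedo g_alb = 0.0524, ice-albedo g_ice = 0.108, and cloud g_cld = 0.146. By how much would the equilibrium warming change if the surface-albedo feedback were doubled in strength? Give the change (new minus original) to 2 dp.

8.81 °C

Original: g = 0.8444, ΔT = 2.7/(1−0.8444) = 17.3522 °C.
With doubled surface-albedo: g' = 0.8968, ΔT' = 2.7/(1−0.8968) = 26.1628 °C.
Change = 26.1628 − 17.3522 = 8.81 °C.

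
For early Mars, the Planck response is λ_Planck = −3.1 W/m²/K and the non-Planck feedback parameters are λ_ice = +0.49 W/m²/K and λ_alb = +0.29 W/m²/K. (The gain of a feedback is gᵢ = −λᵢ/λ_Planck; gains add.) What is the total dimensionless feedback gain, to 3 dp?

Convert to gains: g_ice = 0.49/3.1 = 0.1581; g_alb = 0.29/3.1 = 0.09355.
Total gain g = 0.25165.

0.252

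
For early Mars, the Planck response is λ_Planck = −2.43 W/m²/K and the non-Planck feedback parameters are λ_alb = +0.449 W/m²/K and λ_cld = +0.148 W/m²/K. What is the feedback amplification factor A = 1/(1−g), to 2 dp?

1.33

Convert to gains: g_alb = 0.449/2.43 = 0.1848; g_cld = 0.148/2.43 = 0.06091.
Total gain g = 0.24571.
A = 1/(1 − 0.24571) = 1.33.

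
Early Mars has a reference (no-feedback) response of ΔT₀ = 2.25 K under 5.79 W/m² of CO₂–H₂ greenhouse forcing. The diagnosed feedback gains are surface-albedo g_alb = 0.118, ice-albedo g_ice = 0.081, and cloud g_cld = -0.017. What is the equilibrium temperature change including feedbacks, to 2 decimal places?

Total gain g = 0.118 + 0.081 − 0.017 = 0.182.
Amplification A = 1/(1 − 0.182) = 1.222.
ΔT = 2.25 × 1.222 = 2.75 K.

2.75 K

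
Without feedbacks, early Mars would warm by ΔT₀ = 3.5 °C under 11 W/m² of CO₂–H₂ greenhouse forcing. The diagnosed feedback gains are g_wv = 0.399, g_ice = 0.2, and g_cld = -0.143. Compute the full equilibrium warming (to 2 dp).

Total gain g = 0.399 + 0.2 − 0.143 = 0.456.
Amplification A = 1/(1 − 0.456) = 1.838.
ΔT = 3.5 × 1.838 = 6.43 °C.

6.43 °C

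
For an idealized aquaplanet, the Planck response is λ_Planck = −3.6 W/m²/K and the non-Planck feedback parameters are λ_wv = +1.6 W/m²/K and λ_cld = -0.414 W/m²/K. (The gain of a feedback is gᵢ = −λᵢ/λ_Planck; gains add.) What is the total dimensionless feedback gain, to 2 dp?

Convert to gains: g_wv = 1.6/3.6 = 0.4444; g_cld = -0.414/3.6 = -0.115.
Total gain g = 0.3294.

0.33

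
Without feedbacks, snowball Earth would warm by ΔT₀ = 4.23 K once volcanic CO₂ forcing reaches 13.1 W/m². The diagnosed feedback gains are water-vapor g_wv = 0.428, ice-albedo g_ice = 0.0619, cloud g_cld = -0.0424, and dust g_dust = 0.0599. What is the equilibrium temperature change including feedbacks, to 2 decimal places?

8.59 K

Total gain g = 0.428 + 0.0619 − 0.0424 + 0.0599 = 0.5074.
Amplification A = 1/(1 − 0.5074) = 2.03.
ΔT = 4.23 × 2.03 = 8.59 K.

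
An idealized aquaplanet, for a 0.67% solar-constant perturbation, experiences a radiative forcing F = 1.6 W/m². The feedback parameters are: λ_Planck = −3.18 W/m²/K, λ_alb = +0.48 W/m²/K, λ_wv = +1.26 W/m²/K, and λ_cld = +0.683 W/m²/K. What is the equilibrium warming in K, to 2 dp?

Net feedback parameter λ = (−3.18) + (+0.48) + (+1.26) + (+0.683) = -0.757 W/m²/K.
ΔT = −F/λ = −1.6/(-0.757) = 2.11 K.

2.11 K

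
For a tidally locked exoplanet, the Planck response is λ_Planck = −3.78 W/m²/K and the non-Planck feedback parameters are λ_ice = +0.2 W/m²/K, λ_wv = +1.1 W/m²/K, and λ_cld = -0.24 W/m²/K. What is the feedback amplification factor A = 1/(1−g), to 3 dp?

1.390

Convert to gains: g_ice = 0.2/3.78 = 0.05291; g_wv = 1.1/3.78 = 0.291; g_cld = -0.24/3.78 = -0.06349.
Total gain g = 0.28042.
A = 1/(1 − 0.28042) = 1.390.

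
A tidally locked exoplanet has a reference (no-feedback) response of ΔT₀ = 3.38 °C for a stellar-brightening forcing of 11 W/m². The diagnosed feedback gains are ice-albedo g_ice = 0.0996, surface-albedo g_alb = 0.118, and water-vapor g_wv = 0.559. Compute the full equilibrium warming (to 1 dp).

Total gain g = 0.0996 + 0.118 + 0.559 = 0.7766.
Amplification A = 1/(1 − 0.7766) = 4.476.
ΔT = 3.38 × 4.476 = 15.1 °C.

15.1 °C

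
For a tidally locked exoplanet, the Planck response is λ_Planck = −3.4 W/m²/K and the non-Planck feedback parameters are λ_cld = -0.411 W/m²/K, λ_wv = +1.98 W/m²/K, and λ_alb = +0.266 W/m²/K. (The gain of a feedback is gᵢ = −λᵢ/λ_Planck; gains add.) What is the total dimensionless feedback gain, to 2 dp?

Convert to gains: g_cld = -0.411/3.4 = -0.1209; g_wv = 1.98/3.4 = 0.5824; g_alb = 0.266/3.4 = 0.07824.
Total gain g = 0.53974.

0.54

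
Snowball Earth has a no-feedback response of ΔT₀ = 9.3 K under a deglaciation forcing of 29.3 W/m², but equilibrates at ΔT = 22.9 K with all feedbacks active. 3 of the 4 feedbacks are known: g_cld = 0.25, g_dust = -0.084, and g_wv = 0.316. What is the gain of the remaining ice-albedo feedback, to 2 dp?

0.11

Amplification A = ΔT/ΔT₀ = 22.9/9.3 = 2.462.
Total gain g = 1 − 1/A = 1 − 1/2.462 = 0.5938.
Known gains sum to 0.25 − 0.084 + 0.316 = 0.482.
g_ice = 0.5938 − 0.482 = 0.11.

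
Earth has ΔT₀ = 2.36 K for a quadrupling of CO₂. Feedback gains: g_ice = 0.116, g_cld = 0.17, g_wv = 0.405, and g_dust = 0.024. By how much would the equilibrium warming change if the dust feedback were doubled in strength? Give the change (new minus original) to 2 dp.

0.76 K

Original: g = 0.715, ΔT = 2.36/(1−0.715) = 8.2807 K.
With doubled dust: g' = 0.739, ΔT' = 2.36/(1−0.739) = 9.0421 K.
Change = 9.0421 − 8.2807 = 0.76 K.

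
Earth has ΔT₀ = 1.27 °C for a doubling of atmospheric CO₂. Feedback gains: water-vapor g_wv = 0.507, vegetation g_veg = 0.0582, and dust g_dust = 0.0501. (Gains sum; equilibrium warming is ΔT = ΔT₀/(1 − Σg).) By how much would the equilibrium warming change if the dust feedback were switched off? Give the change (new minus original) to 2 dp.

Original: g = 0.6153, ΔT = 1.27/(1−0.6153) = 3.3013 °C.
Without dust: g' = 0.5652, ΔT' = 1.27/(1−0.5652) = 2.9209 °C.
Change = 2.9209 − 3.3013 = -0.38 °C.

-0.38 °C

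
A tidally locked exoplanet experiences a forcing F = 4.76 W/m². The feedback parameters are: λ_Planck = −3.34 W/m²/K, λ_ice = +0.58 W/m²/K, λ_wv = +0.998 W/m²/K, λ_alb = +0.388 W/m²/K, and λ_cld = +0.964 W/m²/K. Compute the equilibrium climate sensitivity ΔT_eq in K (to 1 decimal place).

11.6 K

Net feedback parameter λ = (−3.34) + (+0.58) + (+0.998) + (+0.388) + (+0.964) = -0.41 W/m²/K.
ΔT = −F/λ = −4.76/(-0.41) = 11.6 K.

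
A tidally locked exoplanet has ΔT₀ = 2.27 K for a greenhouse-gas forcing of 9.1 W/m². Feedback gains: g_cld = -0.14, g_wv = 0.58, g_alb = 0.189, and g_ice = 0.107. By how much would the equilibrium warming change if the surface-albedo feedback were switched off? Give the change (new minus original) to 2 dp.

Original: g = 0.736, ΔT = 2.27/(1−0.736) = 8.5985 K.
Without surface-albedo: g' = 0.547, ΔT' = 2.27/(1−0.547) = 5.0110 K.
Change = 5.0110 − 8.5985 = -3.59 K.

-3.59 K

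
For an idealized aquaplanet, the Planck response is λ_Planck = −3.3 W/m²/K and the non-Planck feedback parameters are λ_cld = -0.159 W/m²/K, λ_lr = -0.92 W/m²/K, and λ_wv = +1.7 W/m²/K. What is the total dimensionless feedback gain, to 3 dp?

Convert to gains: g_cld = -0.159/3.3 = -0.04818; g_lr = -0.92/3.3 = -0.2788; g_wv = 1.7/3.3 = 0.5152.
Total gain g = 0.18822.

0.188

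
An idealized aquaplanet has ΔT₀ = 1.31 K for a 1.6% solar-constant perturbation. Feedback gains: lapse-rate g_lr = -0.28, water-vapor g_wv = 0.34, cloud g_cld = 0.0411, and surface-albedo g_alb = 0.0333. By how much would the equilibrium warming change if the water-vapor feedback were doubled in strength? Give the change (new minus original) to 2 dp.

0.98 K

Original: g = 0.1344, ΔT = 1.31/(1−0.1344) = 1.5134 K.
With doubled water-vapor: g' = 0.4744, ΔT' = 1.31/(1−0.4744) = 2.4924 K.
Change = 2.4924 − 1.5134 = 0.98 K.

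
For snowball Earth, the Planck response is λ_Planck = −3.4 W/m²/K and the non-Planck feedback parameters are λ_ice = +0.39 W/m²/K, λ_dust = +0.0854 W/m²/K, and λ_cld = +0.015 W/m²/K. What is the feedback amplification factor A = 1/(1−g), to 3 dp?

1.169

Convert to gains: g_ice = 0.39/3.4 = 0.1147; g_dust = 0.0854/3.4 = 0.02512; g_cld = 0.015/3.4 = 0.004412.
Total gain g = 0.144232.
A = 1/(1 − 0.144232) = 1.169.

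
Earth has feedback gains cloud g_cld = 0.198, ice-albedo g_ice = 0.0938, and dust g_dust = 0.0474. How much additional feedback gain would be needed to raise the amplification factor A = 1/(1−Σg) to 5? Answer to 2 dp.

Current total gain = 0.3392.
Target gain for A = 5: g* = 1 − 1/5 = 0.8.
Additional gain needed = 0.8 − 0.3392 = 0.46.

0.46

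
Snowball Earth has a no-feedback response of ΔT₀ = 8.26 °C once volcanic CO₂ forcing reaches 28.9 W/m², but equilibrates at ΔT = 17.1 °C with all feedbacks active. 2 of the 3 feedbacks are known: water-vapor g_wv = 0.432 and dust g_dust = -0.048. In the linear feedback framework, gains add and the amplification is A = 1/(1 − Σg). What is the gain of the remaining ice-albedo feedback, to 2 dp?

Amplification A = ΔT/ΔT₀ = 17.1/8.26 = 2.07.
Total gain g = 1 − 1/A = 1 − 1/2.07 = 0.5169.
Known gains sum to 0.432 − 0.048 = 0.384.
g_ice = 0.5169 − 0.384 = 0.13.

0.13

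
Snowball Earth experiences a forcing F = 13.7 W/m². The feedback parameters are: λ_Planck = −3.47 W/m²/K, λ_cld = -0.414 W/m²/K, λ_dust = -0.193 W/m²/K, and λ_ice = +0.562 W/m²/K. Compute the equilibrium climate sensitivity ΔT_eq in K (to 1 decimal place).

3.9 K

Net feedback parameter λ = (−3.47) + (-0.414) + (-0.193) + (+0.562) = -3.515 W/m²/K.
ΔT = −F/λ = −13.7/(-3.515) = 3.9 K.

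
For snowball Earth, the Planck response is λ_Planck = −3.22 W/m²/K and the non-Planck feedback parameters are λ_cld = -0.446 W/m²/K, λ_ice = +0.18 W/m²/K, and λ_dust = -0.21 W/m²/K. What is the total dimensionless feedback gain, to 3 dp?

-0.148

Convert to gains: g_cld = -0.446/3.22 = -0.1385; g_ice = 0.18/3.22 = 0.0559; g_dust = -0.21/3.22 = -0.06522.
Total gain g = -0.14782.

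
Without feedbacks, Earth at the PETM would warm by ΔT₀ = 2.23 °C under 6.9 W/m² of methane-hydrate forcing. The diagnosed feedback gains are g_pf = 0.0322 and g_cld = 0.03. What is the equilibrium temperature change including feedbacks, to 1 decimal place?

Total gain g = 0.0322 + 0.03 = 0.0622.
Amplification A = 1/(1 − 0.0622) = 1.066.
ΔT = 2.23 × 1.066 = 2.4 °C.

2.4 °C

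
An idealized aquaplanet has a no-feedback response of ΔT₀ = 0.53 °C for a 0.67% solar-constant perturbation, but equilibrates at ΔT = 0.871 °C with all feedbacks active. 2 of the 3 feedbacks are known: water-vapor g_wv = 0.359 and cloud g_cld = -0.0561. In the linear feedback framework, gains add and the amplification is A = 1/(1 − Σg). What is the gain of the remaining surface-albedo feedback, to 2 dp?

0.09

Amplification A = ΔT/ΔT₀ = 0.871/0.53 = 1.643.
Total gain g = 1 − 1/A = 1 − 1/1.643 = 0.3914.
Known gains sum to 0.359 − 0.0561 = 0.3029.
g_alb = 0.3914 − 0.3029 = 0.09.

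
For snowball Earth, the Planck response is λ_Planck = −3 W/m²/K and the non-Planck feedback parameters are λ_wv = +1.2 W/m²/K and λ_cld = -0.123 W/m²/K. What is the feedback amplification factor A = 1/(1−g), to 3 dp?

1.560

Convert to gains: g_wv = 1.2/3 = 0.4; g_cld = -0.123/3 = -0.041.
Total gain g = 0.359.
A = 1/(1 − 0.359) = 1.560.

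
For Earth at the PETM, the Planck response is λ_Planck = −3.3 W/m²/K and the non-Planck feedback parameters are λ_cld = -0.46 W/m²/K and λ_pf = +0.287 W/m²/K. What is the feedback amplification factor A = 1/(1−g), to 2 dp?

Convert to gains: g_cld = -0.46/3.3 = -0.1394; g_pf = 0.287/3.3 = 0.08697.
Total gain g = -0.05243.
A = 1/(1 + 0.05243) = 0.95.

0.95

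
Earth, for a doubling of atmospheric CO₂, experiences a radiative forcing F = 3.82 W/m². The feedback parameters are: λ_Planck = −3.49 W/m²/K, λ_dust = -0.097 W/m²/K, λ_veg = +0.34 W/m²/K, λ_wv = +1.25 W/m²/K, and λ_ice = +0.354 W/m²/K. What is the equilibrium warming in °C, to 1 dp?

2.3 °C

Net feedback parameter λ = (−3.49) + (-0.097) + (+0.34) + (+1.25) + (+0.354) = -1.643 W/m²/K.
ΔT = −F/λ = −3.82/(-1.643) = 2.3 °C.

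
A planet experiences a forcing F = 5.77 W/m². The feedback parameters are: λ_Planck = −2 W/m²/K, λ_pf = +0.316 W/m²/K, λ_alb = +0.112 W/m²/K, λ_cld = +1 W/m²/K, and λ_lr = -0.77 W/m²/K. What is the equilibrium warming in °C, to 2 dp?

4.30 °C

Net feedback parameter λ = (−2) + (+0.316) + (+0.112) + (+1) + (-0.77) = -1.342 W/m²/K.
ΔT = −F/λ = −5.77/(-1.342) = 4.30 °C.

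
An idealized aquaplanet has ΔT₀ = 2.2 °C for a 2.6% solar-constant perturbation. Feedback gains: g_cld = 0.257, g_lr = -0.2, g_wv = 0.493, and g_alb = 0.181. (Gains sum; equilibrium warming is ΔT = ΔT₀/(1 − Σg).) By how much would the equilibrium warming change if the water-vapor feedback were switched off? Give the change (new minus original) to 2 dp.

Original: g = 0.731, ΔT = 2.2/(1−0.731) = 8.1784 °C.
Without water-vapor: g' = 0.238, ΔT' = 2.2/(1−0.238) = 2.8871 °C.
Change = 2.8871 − 8.1784 = -5.29 °C.

-5.29 °C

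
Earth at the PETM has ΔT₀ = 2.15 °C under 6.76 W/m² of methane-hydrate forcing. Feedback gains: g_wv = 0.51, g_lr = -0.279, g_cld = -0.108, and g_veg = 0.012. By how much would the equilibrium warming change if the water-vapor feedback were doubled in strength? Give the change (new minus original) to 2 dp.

Original: g = 0.135, ΔT = 2.15/(1−0.135) = 2.4855 °C.
With doubled water-vapor: g' = 0.645, ΔT' = 2.15/(1−0.645) = 6.0563 °C.
Change = 6.0563 − 2.4855 = 3.57 °C.

3.57 °C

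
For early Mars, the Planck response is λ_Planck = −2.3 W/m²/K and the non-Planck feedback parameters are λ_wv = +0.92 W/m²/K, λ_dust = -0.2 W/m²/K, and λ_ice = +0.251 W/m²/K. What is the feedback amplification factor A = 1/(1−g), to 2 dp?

1.73

Convert to gains: g_wv = 0.92/2.3 = 0.4; g_dust = -0.2/2.3 = -0.08696; g_ice = 0.251/2.3 = 0.1091.
Total gain g = 0.42214.
A = 1/(1 − 0.42214) = 1.73.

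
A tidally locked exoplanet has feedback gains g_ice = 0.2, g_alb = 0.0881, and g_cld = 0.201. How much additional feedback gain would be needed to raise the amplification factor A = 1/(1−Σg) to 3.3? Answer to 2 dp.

0.21

Current total gain = 0.4891.
Target gain for A = 3.3: g* = 1 − 1/3.3 = 0.697.
Additional gain needed = 0.697 − 0.4891 = 0.21.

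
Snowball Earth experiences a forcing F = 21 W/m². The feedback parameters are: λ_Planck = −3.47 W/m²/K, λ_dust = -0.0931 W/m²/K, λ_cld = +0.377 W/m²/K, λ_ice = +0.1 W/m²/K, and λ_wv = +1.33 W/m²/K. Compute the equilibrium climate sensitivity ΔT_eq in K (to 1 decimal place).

12.0 K

Net feedback parameter λ = (−3.47) + (-0.0931) + (+0.377) + (+0.1) + (+1.33) = -1.7561 W/m²/K.
ΔT = −F/λ = −21/(-1.7561) = 12.0 K.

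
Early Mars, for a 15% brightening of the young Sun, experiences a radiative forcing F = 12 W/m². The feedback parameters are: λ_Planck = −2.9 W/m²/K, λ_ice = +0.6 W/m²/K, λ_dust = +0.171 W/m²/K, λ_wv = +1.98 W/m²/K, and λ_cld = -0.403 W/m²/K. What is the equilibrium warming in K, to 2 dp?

21.74 K

Net feedback parameter λ = (−2.9) + (+0.6) + (+0.171) + (+1.98) + (-0.403) = -0.552 W/m²/K.
ΔT = −F/λ = −12/(-0.552) = 21.74 K.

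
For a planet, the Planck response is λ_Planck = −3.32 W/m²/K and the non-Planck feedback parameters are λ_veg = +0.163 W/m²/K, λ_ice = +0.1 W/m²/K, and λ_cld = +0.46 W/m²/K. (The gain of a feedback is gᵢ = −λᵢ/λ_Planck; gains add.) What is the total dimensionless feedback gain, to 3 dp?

Convert to gains: g_veg = 0.163/3.32 = 0.0491; g_ice = 0.1/3.32 = 0.03012; g_cld = 0.46/3.32 = 0.1386.
Total gain g = 0.21782.

0.218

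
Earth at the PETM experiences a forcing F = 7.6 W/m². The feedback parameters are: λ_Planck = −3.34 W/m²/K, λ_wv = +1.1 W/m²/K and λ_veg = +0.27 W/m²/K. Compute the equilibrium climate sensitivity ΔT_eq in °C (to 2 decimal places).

3.86 °C

Net feedback parameter λ = (−3.34) + (+1.1) + (+0.27) = -1.97 W/m²/K.
ΔT = −F/λ = −7.6/(-1.97) = 3.86 °C.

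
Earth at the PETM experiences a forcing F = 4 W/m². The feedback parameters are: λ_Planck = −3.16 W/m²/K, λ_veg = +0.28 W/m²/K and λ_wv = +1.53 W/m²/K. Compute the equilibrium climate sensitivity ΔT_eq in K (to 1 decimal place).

Net feedback parameter λ = (−3.16) + (+0.28) + (+1.53) = -1.35 W/m²/K.
ΔT = −F/λ = −4/(-1.35) = 3.0 K.

3.0 K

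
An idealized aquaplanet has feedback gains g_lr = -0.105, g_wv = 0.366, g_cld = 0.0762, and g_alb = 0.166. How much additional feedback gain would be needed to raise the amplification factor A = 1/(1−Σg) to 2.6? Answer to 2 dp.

0.11

Current total gain = 0.5032.
Target gain for A = 2.6: g* = 1 − 1/2.6 = 0.6154.
Additional gain needed = 0.6154 − 0.5032 = 0.11.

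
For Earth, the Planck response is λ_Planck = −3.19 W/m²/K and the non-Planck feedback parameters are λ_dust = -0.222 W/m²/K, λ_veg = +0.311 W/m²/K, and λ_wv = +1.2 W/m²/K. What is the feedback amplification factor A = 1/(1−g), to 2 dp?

1.68

Convert to gains: g_dust = -0.222/3.19 = -0.06959; g_veg = 0.311/3.19 = 0.09749; g_wv = 1.2/3.19 = 0.3762.
Total gain g = 0.4041.
A = 1/(1 − 0.4041) = 1.68.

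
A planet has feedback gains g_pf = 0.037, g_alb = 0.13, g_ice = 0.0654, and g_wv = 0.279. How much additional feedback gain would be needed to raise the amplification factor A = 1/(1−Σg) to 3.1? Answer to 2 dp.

Current total gain = 0.5114.
Target gain for A = 3.1: g* = 1 − 1/3.1 = 0.6774.
Additional gain needed = 0.6774 − 0.5114 = 0.17.

0.17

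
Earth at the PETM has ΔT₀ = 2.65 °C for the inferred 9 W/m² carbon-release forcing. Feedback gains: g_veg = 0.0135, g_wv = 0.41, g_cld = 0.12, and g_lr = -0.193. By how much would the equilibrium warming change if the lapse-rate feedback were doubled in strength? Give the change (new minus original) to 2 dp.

-0.93 °C

Original: g = 0.3505, ΔT = 2.65/(1−0.3505) = 4.0801 °C.
With doubled lapse-rate: g' = 0.1575, ΔT' = 2.65/(1−0.1575) = 3.1454 °C.
Change = 3.1454 − 4.0801 = -0.93 °C.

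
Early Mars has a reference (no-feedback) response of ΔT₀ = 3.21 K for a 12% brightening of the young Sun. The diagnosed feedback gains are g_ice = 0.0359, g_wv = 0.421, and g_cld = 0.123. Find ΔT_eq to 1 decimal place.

7.6 K

Total gain g = 0.0359 + 0.421 + 0.123 = 0.5799.
Amplification A = 1/(1 − 0.5799) = 2.38.
ΔT = 3.21 × 2.38 = 7.6 K.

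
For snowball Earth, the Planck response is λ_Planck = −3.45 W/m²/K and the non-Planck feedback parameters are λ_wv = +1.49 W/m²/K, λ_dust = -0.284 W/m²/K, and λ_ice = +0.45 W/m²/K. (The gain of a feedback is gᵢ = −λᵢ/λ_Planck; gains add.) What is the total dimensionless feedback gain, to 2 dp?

0.48

Convert to gains: g_wv = 1.49/3.45 = 0.4319; g_dust = -0.284/3.45 = -0.08232; g_ice = 0.45/3.45 = 0.1304.
Total gain g = 0.47998.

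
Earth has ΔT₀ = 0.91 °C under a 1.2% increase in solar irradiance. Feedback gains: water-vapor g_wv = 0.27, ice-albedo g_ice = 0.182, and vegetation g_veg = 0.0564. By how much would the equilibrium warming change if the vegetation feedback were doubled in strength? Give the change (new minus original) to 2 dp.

0.24 °C

Original: g = 0.5084, ΔT = 0.91/(1−0.5084) = 1.8511 °C.
With doubled vegetation: g' = 0.5648, ΔT' = 0.91/(1−0.5648) = 2.0910 °C.
Change = 2.0910 − 1.8511 = 0.24 °C.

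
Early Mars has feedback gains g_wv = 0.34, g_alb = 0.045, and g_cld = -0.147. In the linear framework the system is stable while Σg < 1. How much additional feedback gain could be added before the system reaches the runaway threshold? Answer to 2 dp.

0.76

Current total gain = 0.34 + 0.045 − 0.147 = 0.238.
Margin to runaway = 1 − 0.238 = 0.76.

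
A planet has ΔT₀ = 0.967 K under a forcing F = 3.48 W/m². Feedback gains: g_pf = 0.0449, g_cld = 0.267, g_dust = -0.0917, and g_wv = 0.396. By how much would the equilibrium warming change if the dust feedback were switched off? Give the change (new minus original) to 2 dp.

Original: g = 0.6162, ΔT = 0.967/(1−0.6162) = 2.5195 K.
Without dust: g' = 0.7079, ΔT' = 0.967/(1−0.7079) = 3.3105 K.
Change = 3.3105 − 2.5195 = 0.79 K.

0.79 K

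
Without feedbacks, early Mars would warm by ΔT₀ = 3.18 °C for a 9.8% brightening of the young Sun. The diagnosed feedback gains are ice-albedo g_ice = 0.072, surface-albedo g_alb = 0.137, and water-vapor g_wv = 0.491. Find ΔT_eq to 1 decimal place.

10.6 °C

Total gain g = 0.072 + 0.137 + 0.491 = 0.7.
Amplification A = 1/(1 − 0.7) = 3.333.
ΔT = 3.18 × 3.333 = 10.6 °C.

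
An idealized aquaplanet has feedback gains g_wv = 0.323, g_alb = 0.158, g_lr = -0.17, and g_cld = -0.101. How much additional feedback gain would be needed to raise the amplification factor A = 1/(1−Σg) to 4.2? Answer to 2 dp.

Current total gain = 0.21.
Target gain for A = 4.2: g* = 1 − 1/4.2 = 0.7619.
Additional gain needed = 0.7619 − 0.21 = 0.55.

0.55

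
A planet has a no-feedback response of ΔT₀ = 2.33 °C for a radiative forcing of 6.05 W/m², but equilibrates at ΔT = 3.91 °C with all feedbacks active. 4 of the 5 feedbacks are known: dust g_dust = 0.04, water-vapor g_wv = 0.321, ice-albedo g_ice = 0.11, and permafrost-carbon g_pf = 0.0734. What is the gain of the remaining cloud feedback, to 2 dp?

-0.14

Amplification A = ΔT/ΔT₀ = 3.91/2.33 = 1.678.
Total gain g = 1 − 1/A = 1 − 1/1.678 = 0.4041.
Known gains sum to 0.04 + 0.321 + 0.11 + 0.0734 = 0.5444.
g_cld = 0.4041 − 0.5444 = -0.14.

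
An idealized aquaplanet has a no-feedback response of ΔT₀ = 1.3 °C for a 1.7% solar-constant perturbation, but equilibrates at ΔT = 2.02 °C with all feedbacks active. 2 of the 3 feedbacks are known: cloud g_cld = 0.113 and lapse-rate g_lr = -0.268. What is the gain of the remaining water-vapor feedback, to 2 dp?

0.51

Amplification A = ΔT/ΔT₀ = 2.02/1.3 = 1.554.
Total gain g = 1 − 1/A = 1 − 1/1.554 = 0.3565.
Known gains sum to 0.113 − 0.268 = -0.155.
g_wv = 0.3565 + 0.155 = 0.51.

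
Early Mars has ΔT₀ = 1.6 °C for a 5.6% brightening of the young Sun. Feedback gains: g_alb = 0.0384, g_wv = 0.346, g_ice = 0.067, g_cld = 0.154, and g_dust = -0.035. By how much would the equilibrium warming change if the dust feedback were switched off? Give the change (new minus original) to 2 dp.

Original: g = 0.5704, ΔT = 1.6/(1−0.5704) = 3.7244 °C.
Without dust: g' = 0.6054, ΔT' = 1.6/(1−0.6054) = 4.0547 °C.
Change = 4.0547 − 3.7244 = 0.33 °C.

0.33 °C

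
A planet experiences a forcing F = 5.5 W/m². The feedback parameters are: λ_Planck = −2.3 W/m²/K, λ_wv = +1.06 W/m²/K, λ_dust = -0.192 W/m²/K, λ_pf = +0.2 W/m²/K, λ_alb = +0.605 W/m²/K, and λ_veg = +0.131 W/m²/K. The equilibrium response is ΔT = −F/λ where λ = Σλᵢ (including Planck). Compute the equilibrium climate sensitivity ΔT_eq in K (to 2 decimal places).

Net feedback parameter λ = (−2.3) + (+1.06) + (-0.192) + (+0.2) + (+0.605) + (+0.131) = -0.496 W/m²/K.
ΔT = −F/λ = −5.5/(-0.496) = 11.09 K.

11.09 K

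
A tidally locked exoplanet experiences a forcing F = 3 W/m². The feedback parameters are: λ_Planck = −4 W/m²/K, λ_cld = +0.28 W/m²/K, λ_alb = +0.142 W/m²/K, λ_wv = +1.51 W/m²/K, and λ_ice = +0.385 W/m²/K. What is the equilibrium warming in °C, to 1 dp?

1.8 °C

Net feedback parameter λ = (−4) + (+0.28) + (+0.142) + (+1.51) + (+0.385) = -1.683 W/m²/K.
ΔT = −F/λ = −3/(-1.683) = 1.8 °C.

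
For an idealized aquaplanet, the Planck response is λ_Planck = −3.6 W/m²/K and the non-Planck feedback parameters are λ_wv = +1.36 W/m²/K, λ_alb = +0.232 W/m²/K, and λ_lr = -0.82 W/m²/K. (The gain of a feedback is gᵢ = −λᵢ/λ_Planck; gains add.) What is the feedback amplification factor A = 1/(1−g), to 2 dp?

1.27

Convert to gains: g_wv = 1.36/3.6 = 0.3778; g_alb = 0.232/3.6 = 0.06444; g_lr = -0.82/3.6 = -0.2278.
Total gain g = 0.21444.
A = 1/(1 − 0.21444) = 1.27.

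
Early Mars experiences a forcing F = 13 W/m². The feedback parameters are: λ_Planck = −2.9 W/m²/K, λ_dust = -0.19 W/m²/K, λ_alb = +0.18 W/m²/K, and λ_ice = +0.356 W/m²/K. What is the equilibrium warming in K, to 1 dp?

5.1 K

Net feedback parameter λ = (−2.9) + (-0.19) + (+0.18) + (+0.356) = -2.554 W/m²/K.
ΔT = −F/λ = −13/(-2.554) = 5.1 K.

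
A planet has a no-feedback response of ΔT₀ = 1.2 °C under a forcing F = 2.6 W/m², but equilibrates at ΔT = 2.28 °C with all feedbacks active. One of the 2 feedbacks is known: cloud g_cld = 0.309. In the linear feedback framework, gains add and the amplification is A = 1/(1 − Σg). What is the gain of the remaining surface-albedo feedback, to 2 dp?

Amplification A = ΔT/ΔT₀ = 2.28/1.2 = 1.9.
Total gain g = 1 − 1/A = 1 − 1/1.9 = 0.4737.
The known gain is 0.309.
g_alb = 0.4737 − 0.309 = 0.16.

0.16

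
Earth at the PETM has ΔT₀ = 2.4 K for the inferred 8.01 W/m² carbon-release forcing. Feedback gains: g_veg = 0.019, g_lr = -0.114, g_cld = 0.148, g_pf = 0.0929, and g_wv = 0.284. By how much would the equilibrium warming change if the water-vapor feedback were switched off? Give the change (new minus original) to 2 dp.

-1.40 K

Original: g = 0.4299, ΔT = 2.4/(1−0.4299) = 4.2098 K.
Without water-vapor: g' = 0.1459, ΔT' = 2.4/(1−0.1459) = 2.8100 K.
Change = 2.8100 − 4.2098 = -1.40 K.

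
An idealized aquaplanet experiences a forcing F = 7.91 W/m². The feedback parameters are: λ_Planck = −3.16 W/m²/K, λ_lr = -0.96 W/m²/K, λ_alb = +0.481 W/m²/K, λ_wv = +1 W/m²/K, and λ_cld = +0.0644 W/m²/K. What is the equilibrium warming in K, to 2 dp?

3.07 K

Net feedback parameter λ = (−3.16) + (-0.96) + (+0.481) + (+1) + (+0.0644) = -2.5746 W/m²/K.
ΔT = −F/λ = −7.91/(-2.5746) = 3.07 K.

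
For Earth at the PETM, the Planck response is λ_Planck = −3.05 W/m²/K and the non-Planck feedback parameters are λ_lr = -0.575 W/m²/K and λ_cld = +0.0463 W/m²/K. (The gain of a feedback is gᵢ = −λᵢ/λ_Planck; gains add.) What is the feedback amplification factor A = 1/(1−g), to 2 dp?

Convert to gains: g_lr = -0.575/3.05 = -0.1885; g_cld = 0.0463/3.05 = 0.01518.
Total gain g = -0.17332.
A = 1/(1 + 0.17332) = 0.85.

0.85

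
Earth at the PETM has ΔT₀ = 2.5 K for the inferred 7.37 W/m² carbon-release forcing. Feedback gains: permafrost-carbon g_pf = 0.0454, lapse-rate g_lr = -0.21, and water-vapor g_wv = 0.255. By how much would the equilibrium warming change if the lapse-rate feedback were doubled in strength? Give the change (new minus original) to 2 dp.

Original: g = 0.0904, ΔT = 2.5/(1−0.0904) = 2.7485 K.
With doubled lapse-rate: g' = -0.1196, ΔT' = 2.5/(1+0.1196) = 2.2329 K.
Change = 2.2329 − 2.7485 = -0.52 K.

-0.52 K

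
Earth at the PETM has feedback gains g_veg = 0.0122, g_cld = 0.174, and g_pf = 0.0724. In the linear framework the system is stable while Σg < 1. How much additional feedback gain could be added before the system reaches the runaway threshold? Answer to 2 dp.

Current total gain = 0.0122 + 0.174 + 0.0724 = 0.2586.
Margin to runaway = 1 − 0.2586 = 0.74.

0.74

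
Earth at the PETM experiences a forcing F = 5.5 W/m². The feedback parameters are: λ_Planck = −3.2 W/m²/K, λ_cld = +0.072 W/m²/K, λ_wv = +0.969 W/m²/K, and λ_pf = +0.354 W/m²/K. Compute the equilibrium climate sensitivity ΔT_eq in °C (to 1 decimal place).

Net feedback parameter λ = (−3.2) + (+0.072) + (+0.969) + (+0.354) = -1.805 W/m²/K.
ΔT = −F/λ = −5.5/(-1.805) = 3.0 °C.

3.0 °C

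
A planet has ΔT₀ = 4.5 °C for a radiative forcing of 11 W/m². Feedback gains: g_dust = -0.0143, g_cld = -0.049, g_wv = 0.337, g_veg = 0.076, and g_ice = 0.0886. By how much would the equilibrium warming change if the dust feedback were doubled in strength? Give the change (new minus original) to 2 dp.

Original: g = 0.4383, ΔT = 4.5/(1−0.4383) = 8.0114 °C.
With doubled dust: g' = 0.424, ΔT' = 4.5/(1−0.424) = 7.8125 °C.
Change = 7.8125 − 8.0114 = -0.20 °C.

-0.20 °C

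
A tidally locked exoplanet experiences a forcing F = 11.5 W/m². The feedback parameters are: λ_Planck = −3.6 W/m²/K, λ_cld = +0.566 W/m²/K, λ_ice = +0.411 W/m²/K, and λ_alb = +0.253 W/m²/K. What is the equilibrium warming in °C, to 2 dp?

Net feedback parameter λ = (−3.6) + (+0.566) + (+0.411) + (+0.253) = -2.37 W/m²/K.
ΔT = −F/λ = −11.5/(-2.37) = 4.85 °C.

4.85 °C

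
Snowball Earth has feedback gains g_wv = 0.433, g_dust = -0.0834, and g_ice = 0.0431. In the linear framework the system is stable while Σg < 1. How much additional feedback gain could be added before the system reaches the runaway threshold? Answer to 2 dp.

0.61

Current total gain = 0.433 − 0.0834 + 0.0431 = 0.3927.
Margin to runaway = 1 − 0.3927 = 0.61.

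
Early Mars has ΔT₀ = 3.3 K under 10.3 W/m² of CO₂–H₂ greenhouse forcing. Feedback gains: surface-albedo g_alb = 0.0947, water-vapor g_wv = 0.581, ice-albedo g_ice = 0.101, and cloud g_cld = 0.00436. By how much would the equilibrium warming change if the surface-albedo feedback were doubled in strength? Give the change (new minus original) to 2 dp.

11.49 K

Original: g = 0.78106, ΔT = 3.3/(1−0.78106) = 15.0726 K.
With doubled surface-albedo: g' = 0.87576, ΔT' = 3.3/(1−0.87576) = 26.5615 K.
Change = 26.5615 − 15.0726 = 11.49 K.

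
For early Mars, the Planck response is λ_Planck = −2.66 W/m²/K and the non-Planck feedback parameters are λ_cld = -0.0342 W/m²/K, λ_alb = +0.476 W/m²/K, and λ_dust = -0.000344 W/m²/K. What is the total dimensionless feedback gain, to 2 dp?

0.17

Convert to gains: g_cld = -0.0342/2.66 = -0.01286; g_alb = 0.476/2.66 = 0.1789; g_dust = -0.000344/2.66 = -0.000129.
Total gain g = 0.165911.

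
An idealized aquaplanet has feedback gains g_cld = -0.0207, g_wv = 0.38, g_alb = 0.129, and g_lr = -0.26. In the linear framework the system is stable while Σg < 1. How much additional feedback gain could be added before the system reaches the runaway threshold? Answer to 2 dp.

0.77

Current total gain = -0.0207 + 0.38 + 0.129 − 0.26 = 0.2283.
Margin to runaway = 1 − 0.2283 = 0.77.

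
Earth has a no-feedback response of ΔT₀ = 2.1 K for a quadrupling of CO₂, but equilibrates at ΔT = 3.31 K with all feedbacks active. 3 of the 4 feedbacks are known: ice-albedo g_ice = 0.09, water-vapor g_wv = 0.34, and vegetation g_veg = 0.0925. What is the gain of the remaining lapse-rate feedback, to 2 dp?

-0.16

Amplification A = ΔT/ΔT₀ = 3.31/2.1 = 1.576.
Total gain g = 1 − 1/A = 1 − 1/1.576 = 0.3655.
Known gains sum to 0.09 + 0.34 + 0.0925 = 0.5225.
g_lr = 0.3655 − 0.5225 = -0.16.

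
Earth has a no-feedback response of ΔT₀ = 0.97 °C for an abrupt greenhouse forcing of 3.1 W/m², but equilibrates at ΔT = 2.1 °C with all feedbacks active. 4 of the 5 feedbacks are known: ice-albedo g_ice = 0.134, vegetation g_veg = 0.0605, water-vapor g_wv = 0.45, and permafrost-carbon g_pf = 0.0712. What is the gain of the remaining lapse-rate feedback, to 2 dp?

Amplification A = ΔT/ΔT₀ = 2.1/0.97 = 2.165.
Total gain g = 1 − 1/A = 1 − 1/2.165 = 0.5381.
Known gains sum to 0.134 + 0.0605 + 0.45 + 0.0712 = 0.7157.
g_lr = 0.5381 − 0.7157 = -0.18.

-0.18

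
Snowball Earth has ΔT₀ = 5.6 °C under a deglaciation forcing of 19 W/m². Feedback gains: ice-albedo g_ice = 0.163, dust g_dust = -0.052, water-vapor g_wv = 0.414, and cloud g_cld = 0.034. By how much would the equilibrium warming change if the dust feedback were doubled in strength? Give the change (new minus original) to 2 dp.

-1.34 °C

Original: g = 0.559, ΔT = 5.6/(1−0.559) = 12.6984 °C.
With doubled dust: g' = 0.507, ΔT' = 5.6/(1−0.507) = 11.3590 °C.
Change = 11.3590 − 12.6984 = -1.34 °C.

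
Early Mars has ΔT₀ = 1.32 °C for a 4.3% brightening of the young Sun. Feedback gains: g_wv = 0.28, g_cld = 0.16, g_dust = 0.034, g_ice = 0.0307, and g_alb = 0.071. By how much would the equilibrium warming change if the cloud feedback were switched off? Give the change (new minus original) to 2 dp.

-0.85 °C

Original: g = 0.5757, ΔT = 1.32/(1−0.5757) = 3.1110 °C.
Without cloud: g' = 0.4157, ΔT' = 1.32/(1−0.4157) = 2.2591 °C.
Change = 2.2591 − 3.1110 = -0.85 °C.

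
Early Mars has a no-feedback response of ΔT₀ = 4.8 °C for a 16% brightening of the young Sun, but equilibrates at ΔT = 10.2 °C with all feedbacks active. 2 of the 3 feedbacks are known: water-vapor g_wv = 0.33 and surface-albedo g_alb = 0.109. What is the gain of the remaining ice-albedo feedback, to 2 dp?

0.09

Amplification A = ΔT/ΔT₀ = 10.2/4.8 = 2.125.
Total gain g = 1 − 1/A = 1 − 1/2.125 = 0.5294.
Known gains sum to 0.33 + 0.109 = 0.439.
g_ice = 0.5294 − 0.439 = 0.09.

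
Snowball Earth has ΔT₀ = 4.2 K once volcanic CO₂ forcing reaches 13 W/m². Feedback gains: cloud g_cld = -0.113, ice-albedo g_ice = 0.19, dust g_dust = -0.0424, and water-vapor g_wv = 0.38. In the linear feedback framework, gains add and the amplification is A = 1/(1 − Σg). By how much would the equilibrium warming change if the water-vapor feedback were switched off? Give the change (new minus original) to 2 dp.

-2.82 K

Original: g = 0.4146, ΔT = 4.2/(1−0.4146) = 7.1746 K.
Without water-vapor: g' = 0.0346, ΔT' = 4.2/(1−0.0346) = 4.3505 K.
Change = 4.3505 − 7.1746 = -2.82 K.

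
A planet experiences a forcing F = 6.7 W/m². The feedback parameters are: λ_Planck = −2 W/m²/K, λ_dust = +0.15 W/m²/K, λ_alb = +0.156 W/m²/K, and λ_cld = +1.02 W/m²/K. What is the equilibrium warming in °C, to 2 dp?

Net feedback parameter λ = (−2) + (+0.15) + (+0.156) + (+1.02) = -0.674 W/m²/K.
ΔT = −F/λ = −6.7/(-0.674) = 9.94 °C.

9.94 °C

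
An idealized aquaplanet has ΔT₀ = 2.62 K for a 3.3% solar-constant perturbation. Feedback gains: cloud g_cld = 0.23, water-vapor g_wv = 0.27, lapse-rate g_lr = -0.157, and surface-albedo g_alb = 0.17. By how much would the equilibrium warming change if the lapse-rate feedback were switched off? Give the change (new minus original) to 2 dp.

Original: g = 0.513, ΔT = 2.62/(1−0.513) = 5.3799 K.
Without lapse-rate: g' = 0.67, ΔT' = 2.62/(1−0.67) = 7.9394 K.
Change = 7.9394 − 5.3799 = 2.56 K.

2.56 K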